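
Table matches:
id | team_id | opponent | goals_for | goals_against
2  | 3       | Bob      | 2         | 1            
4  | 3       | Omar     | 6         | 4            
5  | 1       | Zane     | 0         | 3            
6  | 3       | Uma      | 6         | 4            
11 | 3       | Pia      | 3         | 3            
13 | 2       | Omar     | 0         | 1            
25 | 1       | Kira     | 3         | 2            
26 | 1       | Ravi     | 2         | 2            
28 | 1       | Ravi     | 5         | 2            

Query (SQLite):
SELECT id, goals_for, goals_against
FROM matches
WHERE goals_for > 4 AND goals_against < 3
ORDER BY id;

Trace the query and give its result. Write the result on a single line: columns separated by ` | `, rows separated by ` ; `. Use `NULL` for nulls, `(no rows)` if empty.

goals_for > 4: ids {4, 6, 28}
goals_against < 3: ids {2, 13, 25, 26, 28}
Combine with AND.

28 | 5 | 2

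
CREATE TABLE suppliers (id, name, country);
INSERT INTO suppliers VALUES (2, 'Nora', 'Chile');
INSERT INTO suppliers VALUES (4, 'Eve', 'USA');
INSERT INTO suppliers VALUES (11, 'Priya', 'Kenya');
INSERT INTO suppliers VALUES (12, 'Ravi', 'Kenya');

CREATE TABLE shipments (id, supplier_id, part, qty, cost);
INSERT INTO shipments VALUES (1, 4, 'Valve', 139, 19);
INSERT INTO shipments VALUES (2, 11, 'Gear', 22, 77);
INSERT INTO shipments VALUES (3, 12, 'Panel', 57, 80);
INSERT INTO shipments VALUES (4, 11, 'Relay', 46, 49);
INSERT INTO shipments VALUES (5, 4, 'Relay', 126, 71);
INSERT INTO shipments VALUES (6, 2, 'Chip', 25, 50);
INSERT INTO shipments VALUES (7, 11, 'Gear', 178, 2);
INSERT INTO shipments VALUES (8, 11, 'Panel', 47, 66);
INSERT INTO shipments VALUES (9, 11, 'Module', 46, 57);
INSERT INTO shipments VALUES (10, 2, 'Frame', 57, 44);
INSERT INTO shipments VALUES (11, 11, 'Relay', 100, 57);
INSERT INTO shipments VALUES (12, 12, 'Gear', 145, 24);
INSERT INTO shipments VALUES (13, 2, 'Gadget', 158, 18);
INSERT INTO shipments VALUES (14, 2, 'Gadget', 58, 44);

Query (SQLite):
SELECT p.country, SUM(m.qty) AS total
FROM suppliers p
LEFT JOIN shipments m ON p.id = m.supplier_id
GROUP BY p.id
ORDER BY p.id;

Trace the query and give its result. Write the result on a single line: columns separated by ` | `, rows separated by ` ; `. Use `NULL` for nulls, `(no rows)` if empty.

LEFT JOIN keeps every suppliers row; unmatched ones get NULL for shipments columns.
Group by suppliers.id and compute SUM(m.qty). SUM over an all-NULL group is NULL.
  2: ids {6, 10, 13, 14} → SUM(m.qty)=298
  4: ids {1, 5} → SUM(m.qty)=265
  11: ids {2, 4, 7, 8, 9, 11} → SUM(m.qty)=439
  12: ids {3, 12} → SUM(m.qty)=202

Chile | 298 ; USA | 265 ; Kenya | 439 ; Kenya | 202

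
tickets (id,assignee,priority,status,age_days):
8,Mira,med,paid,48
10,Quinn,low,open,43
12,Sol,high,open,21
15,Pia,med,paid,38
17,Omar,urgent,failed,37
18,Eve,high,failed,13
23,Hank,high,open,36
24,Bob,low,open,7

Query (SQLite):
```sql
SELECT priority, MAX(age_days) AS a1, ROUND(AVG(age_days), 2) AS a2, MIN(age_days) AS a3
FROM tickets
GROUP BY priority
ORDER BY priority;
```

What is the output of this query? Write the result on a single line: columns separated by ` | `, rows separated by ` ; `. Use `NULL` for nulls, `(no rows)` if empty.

Group tickets by priority.
Per group compute: MAX(age_days), ROUND(AVG(age_days), 2), MIN(age_days).
  high: ids {12, 18, 23} → MAX(age_days)=36, ROUND(AVG(age_days), 2)=23.33, MIN(age_days)=13
  low: ids {10, 24} → MAX(age_days)=43, ROUND(AVG(age_days), 2)=25, MIN(age_days)=7
  med: ids {8, 15} → MAX(age_days)=48, ROUND(AVG(age_days), 2)=43, MIN(age_days)=38
  urgent: ids {17} → MAX(age_days)=37, ROUND(AVG(age_days), 2)=37, MIN(age_days)=37

high | 36 | 23.33 | 13 ; low | 43 | 25 | 7 ; med | 48 | 43 | 38 ; urgent | 37 | 37 | 37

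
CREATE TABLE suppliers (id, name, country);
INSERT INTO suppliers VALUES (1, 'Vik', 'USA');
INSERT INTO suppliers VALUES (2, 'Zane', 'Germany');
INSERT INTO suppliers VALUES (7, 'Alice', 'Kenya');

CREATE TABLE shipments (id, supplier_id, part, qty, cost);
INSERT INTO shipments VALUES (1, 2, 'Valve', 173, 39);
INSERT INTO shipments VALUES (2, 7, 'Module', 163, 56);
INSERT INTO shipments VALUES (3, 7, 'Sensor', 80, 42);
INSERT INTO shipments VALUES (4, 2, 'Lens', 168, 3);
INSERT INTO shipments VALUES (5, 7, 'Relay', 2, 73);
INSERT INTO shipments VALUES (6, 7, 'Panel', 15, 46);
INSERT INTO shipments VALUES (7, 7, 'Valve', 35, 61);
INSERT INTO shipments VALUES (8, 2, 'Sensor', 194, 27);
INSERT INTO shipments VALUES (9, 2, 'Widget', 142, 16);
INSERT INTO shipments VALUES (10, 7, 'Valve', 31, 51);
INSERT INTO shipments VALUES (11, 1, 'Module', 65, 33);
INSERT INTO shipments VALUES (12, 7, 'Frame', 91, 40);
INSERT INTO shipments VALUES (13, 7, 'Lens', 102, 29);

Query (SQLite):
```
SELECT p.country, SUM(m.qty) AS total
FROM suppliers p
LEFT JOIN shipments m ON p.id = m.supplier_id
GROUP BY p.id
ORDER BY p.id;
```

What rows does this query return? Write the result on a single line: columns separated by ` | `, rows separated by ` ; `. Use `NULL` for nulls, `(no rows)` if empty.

USA | 65 ; Germany | 677 ; Kenya | 519

LEFT JOIN keeps every suppliers row; unmatched ones get NULL for shipments columns.
Group by suppliers.id and compute SUM(m.qty). SUM over an all-NULL group is NULL.
  1: ids {11} → SUM(m.qty)=65
  2: ids {1, 4, 8, 9} → SUM(m.qty)=677
  7: ids {2, 3, 5, 6, 7, 10, 12, 13} → SUM(m.qty)=519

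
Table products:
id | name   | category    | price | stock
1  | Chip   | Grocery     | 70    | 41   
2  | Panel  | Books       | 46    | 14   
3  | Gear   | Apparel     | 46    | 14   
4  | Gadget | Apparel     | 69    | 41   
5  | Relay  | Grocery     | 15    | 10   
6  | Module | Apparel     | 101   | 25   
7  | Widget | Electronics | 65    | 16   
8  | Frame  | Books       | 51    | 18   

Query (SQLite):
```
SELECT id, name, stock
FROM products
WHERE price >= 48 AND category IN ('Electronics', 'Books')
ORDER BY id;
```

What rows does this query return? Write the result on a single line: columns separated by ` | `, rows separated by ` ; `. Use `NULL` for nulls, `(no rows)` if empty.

7 | Widget | 16 ; 8 | Frame | 18

price >= 48: ids {1, 4, 6, 7, 8}
category IN ('Electronics', 'Books'): ids {2, 7, 8}
Combine with AND.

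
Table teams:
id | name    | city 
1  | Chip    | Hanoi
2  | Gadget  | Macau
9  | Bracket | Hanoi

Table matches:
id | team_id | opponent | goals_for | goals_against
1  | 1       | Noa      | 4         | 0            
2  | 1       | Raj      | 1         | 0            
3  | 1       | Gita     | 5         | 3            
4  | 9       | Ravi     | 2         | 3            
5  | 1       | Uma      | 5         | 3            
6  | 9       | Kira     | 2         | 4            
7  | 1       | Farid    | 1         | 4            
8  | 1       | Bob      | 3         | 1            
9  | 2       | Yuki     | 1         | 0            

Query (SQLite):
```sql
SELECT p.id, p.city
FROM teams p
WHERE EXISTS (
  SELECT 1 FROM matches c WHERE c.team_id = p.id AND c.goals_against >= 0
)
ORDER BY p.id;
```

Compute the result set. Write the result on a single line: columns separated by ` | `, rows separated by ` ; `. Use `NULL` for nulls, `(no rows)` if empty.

1 | Hanoi ; 2 | Macau ; 9 | Hanoi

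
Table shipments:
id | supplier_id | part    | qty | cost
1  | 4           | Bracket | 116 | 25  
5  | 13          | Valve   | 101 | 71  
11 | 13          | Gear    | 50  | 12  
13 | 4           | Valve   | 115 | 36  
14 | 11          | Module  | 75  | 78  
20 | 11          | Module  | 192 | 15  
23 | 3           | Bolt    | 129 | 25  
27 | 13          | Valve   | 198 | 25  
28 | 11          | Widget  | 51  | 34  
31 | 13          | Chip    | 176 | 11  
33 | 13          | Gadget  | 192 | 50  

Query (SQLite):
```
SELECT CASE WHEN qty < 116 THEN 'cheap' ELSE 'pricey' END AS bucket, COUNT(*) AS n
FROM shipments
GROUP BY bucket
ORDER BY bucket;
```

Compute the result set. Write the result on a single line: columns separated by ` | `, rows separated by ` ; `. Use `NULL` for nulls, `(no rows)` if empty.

cheap | 5 ; pricey | 6

Bucket rows by qty < 116 → 'cheap' else 'pricey'; count each bucket.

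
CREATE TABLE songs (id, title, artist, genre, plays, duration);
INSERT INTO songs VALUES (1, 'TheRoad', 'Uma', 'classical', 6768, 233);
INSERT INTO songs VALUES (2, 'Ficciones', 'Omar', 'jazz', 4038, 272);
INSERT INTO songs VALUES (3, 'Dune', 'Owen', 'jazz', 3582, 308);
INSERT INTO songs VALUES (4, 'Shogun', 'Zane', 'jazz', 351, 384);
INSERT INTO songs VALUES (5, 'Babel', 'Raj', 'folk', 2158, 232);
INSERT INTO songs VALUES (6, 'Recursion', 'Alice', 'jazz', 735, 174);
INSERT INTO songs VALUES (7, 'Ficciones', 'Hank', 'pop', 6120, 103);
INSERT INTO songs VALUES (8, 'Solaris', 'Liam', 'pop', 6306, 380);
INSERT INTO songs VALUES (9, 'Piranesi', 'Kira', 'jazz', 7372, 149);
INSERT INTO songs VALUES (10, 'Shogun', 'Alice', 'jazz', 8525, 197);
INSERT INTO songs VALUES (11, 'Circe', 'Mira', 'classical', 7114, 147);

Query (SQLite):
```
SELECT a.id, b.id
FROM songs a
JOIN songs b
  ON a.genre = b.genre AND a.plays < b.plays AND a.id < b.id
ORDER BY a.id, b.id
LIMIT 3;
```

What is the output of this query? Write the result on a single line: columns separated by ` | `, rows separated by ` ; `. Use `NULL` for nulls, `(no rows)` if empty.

1 | 11 ; 2 | 9 ; 2 | 10

Pairs (a,b) with same genre, a.plays < b.plays, a.id < b.id.
genre groups: classical:{1,11} folk:{5} jazz:{2,3,4,6,9,10} pop:{7,8}
Ordered by (a.id, b.id); first 3.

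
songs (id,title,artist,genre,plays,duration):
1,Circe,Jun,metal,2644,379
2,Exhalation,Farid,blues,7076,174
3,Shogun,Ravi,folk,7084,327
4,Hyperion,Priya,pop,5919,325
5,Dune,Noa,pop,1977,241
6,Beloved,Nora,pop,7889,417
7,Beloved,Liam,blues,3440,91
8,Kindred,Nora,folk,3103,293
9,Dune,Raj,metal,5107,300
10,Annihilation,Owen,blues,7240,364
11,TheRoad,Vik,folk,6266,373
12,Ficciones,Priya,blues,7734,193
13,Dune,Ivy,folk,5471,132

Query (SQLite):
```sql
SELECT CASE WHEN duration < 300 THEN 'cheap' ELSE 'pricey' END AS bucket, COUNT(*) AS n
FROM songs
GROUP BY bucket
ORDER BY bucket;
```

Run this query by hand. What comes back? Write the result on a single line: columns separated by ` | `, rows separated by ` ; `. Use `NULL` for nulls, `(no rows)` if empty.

Bucket rows by duration < 300 → 'cheap' else 'pricey'; count each bucket.

cheap | 6 ; pricey | 7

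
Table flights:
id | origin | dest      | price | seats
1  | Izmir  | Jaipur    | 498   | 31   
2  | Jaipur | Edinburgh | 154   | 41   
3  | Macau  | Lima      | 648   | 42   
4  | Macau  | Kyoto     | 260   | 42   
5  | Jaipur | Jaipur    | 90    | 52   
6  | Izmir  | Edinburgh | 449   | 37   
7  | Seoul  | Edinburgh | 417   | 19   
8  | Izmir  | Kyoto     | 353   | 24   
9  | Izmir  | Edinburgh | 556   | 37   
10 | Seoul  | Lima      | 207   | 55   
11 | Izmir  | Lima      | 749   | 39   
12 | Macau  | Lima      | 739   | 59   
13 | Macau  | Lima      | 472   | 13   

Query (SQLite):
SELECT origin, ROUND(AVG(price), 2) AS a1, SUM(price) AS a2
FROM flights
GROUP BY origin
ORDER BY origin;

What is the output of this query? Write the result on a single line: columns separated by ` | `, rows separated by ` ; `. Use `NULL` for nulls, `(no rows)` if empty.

Izmir | 521 | 2605 ; Jaipur | 122 | 244 ; Macau | 529.75 | 2119 ; Seoul | 312 | 624

Group flights by origin.
Per group compute: ROUND(AVG(price), 2), SUM(price).
  Izmir: ids {1, 6, 8, 9, 11} → ROUND(AVG(price), 2)=521, SUM(price)=2605
  Jaipur: ids {2, 5} → ROUND(AVG(price), 2)=122, SUM(price)=244
  Macau: ids {3, 4, 12, 13} → ROUND(AVG(price), 2)=529.75, SUM(price)=2119
  Seoul: ids {7, 10} → ROUND(AVG(price), 2)=312, SUM(price)=624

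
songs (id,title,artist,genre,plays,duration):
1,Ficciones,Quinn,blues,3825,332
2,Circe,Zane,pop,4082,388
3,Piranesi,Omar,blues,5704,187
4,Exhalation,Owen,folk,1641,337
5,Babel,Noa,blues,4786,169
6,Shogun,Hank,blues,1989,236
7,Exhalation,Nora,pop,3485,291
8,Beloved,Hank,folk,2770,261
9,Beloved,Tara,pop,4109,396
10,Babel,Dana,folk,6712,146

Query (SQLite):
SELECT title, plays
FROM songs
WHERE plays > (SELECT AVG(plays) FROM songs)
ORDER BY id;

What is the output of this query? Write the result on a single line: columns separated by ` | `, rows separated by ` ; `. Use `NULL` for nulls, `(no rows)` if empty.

Scalar subquery: AVG(plays) over all songs rows = 3910.3.
Keep rows where plays > that value.

Circe | 4082 ; Piranesi | 5704 ; Babel | 4786 ; Beloved | 4109 ; Babel | 6712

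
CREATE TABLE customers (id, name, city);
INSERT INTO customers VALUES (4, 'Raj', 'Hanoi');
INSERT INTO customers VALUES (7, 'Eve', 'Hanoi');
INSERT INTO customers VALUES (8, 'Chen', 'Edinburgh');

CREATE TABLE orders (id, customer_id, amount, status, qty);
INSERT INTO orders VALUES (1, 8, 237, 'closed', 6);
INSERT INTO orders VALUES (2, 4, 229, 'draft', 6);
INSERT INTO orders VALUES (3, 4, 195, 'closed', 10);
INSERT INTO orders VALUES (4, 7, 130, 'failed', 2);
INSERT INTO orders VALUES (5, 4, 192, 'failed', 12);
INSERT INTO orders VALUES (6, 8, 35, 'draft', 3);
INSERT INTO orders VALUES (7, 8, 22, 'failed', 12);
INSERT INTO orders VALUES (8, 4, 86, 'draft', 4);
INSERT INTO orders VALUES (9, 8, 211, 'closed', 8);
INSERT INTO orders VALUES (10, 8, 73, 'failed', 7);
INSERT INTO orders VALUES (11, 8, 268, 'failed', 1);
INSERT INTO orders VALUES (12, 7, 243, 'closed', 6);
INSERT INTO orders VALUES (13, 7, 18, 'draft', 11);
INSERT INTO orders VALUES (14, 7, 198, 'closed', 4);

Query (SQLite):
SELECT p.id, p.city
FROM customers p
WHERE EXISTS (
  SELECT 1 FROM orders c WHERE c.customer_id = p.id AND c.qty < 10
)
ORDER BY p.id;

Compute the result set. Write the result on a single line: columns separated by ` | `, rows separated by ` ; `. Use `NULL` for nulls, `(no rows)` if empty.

4 | Hanoi ; 7 | Hanoi ; 8 | Edinburgh

For each customers row, check whether any orders with matching customer_id has qty < 10.
Keep rows where that is true.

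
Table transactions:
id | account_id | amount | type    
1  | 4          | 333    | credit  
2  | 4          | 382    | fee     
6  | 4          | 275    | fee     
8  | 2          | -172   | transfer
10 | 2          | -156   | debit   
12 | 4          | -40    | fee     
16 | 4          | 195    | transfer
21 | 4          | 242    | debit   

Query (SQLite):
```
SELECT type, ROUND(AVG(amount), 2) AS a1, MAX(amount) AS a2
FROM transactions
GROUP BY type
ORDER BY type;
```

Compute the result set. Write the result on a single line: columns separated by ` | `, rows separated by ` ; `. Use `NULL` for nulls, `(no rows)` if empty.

credit | 333 | 333 ; debit | 43 | 242 ; fee | 205.67 | 382 ; transfer | 11.5 | 195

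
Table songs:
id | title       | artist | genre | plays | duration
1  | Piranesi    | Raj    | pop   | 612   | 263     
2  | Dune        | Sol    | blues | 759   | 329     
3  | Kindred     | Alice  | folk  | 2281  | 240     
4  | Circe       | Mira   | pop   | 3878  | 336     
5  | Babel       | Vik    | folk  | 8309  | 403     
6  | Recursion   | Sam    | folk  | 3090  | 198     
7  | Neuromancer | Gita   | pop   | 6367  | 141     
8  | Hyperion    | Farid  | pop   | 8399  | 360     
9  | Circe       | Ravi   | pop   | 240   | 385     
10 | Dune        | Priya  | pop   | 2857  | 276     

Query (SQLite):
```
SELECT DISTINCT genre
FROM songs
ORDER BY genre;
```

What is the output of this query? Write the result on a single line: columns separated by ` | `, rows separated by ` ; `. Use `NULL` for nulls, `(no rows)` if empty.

Collect distinct genre values from songs.

blues ; folk ; pop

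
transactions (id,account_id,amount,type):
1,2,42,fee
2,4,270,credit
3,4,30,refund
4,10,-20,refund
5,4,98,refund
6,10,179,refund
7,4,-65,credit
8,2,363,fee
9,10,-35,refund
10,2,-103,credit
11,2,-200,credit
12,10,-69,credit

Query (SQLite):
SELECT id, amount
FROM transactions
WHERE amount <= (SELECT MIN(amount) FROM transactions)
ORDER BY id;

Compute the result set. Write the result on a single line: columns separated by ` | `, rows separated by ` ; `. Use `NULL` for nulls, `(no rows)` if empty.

Scalar subquery: MIN(amount) over all transactions rows = -200.
Keep rows where amount <= that value.

11 | -200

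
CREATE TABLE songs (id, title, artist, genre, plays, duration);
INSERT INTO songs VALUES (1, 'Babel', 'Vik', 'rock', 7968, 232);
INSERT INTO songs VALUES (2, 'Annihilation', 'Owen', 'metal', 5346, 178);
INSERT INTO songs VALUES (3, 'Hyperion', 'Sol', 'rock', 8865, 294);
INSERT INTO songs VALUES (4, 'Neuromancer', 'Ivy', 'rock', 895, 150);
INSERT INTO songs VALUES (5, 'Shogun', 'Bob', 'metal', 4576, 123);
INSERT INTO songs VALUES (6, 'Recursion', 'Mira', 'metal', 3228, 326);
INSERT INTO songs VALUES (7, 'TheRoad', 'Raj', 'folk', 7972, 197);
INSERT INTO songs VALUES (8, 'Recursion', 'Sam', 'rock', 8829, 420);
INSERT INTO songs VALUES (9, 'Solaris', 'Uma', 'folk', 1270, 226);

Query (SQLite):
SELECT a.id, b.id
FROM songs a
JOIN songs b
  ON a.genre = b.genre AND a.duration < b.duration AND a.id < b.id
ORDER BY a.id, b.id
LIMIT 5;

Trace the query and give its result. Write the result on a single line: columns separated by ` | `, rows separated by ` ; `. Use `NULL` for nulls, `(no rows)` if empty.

1 | 3 ; 1 | 8 ; 2 | 6 ; 3 | 8 ; 4 | 8

Pairs (a,b) with same genre, a.duration < b.duration, a.id < b.id.
genre groups: folk:{7,9} metal:{2,5,6} rock:{1,3,4,8}
Ordered by (a.id, b.id); first 5.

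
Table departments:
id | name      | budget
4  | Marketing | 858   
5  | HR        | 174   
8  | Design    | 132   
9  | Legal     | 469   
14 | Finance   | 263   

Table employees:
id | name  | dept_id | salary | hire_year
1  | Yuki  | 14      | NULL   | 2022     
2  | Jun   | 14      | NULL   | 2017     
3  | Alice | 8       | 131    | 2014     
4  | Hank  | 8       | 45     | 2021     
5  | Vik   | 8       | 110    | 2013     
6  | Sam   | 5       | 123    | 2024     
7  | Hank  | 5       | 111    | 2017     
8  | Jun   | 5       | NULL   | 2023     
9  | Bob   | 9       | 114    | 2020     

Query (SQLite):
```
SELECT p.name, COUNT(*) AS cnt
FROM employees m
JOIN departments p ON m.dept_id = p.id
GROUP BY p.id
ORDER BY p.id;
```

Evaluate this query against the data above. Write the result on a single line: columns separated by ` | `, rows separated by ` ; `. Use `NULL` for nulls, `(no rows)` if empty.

HR | 3 ; Design | 3 ; Legal | 1 ; Finance | 2

Join each employees row to its departments via dept_id.
Group joined rows by departments.id; compute COUNT(*) per group.
  5: ids {6, 7, 8} → COUNT(*)=3
  8: ids {3, 4, 5} → COUNT(*)=3
  9: ids {9} → COUNT(*)=1
  14: ids {1, 2} → COUNT(*)=2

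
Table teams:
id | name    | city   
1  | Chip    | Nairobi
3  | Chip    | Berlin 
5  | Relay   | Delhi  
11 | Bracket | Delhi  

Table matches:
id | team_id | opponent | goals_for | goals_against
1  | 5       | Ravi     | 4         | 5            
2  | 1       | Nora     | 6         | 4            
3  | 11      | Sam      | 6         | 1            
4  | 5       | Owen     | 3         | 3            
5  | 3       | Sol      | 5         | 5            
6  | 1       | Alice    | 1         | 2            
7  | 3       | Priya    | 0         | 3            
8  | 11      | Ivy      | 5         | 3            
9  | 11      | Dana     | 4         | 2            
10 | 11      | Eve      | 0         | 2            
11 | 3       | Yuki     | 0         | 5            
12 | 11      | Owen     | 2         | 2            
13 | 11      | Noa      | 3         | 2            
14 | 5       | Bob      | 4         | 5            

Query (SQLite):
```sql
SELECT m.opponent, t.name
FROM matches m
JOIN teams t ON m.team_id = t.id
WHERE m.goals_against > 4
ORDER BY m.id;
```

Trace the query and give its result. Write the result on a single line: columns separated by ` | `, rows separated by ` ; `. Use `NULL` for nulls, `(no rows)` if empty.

Ravi | Relay ; Sol | Chip ; Yuki | Chip ; Bob | Relay

Each matches row matches the teams row where team_id = teams.id.
Then keep rows with m.goals_against > 4.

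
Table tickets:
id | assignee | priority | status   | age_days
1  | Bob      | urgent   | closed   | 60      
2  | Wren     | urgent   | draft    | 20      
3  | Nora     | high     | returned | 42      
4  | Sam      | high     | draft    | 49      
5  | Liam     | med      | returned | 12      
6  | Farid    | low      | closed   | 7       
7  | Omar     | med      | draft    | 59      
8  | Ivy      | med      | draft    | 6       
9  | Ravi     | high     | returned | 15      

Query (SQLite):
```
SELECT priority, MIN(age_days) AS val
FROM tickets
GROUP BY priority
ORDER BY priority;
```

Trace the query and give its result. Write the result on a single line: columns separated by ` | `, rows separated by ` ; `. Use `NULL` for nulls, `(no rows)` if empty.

high | 15 ; low | 7 ; med | 6 ; urgent | 20

Partition tickets by priority; compute MIN(age_days) within each group.
  high: ids {3, 4, 9} → MIN(age_days)=15
  low: ids {6} → MIN(age_days)=7
  med: ids {5, 7, 8} → MIN(age_days)=6
  urgent: ids {1, 2} → MIN(age_days)=20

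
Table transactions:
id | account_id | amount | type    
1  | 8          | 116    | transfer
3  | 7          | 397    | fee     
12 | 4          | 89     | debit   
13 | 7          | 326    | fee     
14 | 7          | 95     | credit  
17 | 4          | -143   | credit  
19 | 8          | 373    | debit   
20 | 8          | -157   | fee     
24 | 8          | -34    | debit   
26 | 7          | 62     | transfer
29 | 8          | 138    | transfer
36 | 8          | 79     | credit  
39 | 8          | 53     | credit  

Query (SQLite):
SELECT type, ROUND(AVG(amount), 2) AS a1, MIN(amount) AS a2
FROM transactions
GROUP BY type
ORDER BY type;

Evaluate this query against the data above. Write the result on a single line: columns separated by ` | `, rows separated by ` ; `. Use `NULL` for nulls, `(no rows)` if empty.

credit | 21 | -143 ; debit | 142.67 | -34 ; fee | 188.67 | -157 ; transfer | 105.33 | 62

Group transactions by type.
Per group compute: ROUND(AVG(amount), 2), MIN(amount).
  credit: ids {14, 17, 36, 39} → ROUND(AVG(amount), 2)=21, MIN(amount)=-143
  debit: ids {12, 19, 24} → ROUND(AVG(amount), 2)=142.67, MIN(amount)=-34
  fee: ids {3, 13, 20} → ROUND(AVG(amount), 2)=188.67, MIN(amount)=-157
  transfer: ids {1, 26, 29} → ROUND(AVG(amount), 2)=105.33, MIN(amount)=62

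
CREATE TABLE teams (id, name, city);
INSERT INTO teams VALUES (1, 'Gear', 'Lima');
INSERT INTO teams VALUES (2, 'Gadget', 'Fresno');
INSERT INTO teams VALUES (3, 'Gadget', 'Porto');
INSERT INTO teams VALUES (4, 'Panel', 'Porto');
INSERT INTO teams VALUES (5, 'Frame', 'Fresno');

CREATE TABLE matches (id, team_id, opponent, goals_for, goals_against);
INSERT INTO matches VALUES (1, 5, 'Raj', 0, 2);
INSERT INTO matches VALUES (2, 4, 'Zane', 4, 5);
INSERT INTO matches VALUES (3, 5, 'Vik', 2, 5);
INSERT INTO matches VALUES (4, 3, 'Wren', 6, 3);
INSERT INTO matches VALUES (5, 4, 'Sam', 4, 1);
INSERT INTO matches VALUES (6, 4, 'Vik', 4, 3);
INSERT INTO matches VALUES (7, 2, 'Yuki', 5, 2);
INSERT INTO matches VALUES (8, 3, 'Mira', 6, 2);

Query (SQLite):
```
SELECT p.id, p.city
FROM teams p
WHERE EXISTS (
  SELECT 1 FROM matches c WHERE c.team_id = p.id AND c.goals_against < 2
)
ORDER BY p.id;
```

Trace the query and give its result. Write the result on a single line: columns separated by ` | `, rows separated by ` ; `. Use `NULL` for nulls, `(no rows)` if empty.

4 | Porto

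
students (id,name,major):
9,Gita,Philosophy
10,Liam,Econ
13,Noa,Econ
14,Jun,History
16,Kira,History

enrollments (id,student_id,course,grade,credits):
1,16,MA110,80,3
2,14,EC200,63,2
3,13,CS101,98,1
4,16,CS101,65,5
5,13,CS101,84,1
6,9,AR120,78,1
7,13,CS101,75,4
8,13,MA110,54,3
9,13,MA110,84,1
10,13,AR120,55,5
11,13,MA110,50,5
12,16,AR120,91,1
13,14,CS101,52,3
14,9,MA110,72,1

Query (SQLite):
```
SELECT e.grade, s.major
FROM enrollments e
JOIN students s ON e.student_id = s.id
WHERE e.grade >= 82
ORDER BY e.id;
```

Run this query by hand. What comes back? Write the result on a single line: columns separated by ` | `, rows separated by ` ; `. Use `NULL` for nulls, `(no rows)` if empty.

Each enrollments row matches the students row where student_id = students.id.
Then keep rows with e.grade >= 82.

98 | Econ ; 84 | Econ ; 84 | Econ ; 91 | History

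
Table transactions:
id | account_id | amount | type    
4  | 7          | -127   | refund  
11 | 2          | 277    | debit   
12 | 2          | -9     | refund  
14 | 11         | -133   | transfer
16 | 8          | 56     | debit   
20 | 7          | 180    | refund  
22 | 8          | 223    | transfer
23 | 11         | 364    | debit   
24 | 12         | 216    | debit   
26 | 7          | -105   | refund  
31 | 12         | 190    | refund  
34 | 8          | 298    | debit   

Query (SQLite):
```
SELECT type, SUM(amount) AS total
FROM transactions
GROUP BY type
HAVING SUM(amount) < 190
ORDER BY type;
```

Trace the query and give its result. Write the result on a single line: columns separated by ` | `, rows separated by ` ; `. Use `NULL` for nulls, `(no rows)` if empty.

refund | 129 ; transfer | 90

Partition transactions by type; compute SUM(amount) within each group.
HAVING: keep groups where SUM(amount) < 190.
  debit: ids {11, 16, 23, 24, 34} → SUM(amount)=1211
  refund: ids {4, 12, 20, 26, 31} → SUM(amount)=129
  transfer: ids {14, 22} → SUM(amount)=90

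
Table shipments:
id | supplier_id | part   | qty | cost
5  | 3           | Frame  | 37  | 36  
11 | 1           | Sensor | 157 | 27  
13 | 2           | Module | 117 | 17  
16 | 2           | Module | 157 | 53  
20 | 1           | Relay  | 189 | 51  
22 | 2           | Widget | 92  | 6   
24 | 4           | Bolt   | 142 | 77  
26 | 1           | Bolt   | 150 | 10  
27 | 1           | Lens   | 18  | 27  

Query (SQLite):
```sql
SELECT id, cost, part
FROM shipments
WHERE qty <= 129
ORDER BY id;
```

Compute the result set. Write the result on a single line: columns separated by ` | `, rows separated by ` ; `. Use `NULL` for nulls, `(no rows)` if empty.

qty <= 129: ids {5, 13, 22, 27}

5 | 36 | Frame ; 13 | 17 | Module ; 22 | 6 | Widget ; 27 | 27 | Lens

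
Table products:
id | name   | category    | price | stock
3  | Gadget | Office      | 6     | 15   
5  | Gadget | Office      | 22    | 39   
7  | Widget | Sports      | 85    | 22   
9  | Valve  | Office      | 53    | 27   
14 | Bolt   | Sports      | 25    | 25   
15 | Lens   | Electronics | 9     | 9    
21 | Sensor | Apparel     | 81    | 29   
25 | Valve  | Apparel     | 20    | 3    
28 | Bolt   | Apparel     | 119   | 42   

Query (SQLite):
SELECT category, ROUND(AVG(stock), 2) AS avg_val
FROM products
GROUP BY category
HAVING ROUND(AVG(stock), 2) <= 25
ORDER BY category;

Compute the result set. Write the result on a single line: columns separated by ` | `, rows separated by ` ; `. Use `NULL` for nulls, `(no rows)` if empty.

Partition products by category; compute ROUND(AVG(stock), 2) within each group.
HAVING: keep groups where ROUND(AVG(stock), 2) <= 25.
  Apparel: ids {21, 25, 28} → ROUND(AVG(stock), 2)=24.67
  Electronics: ids {15} → ROUND(AVG(stock), 2)=9
  Office: ids {3, 5, 9} → ROUND(AVG(stock), 2)=27
  Sports: ids {7, 14} → ROUND(AVG(stock), 2)=23.5

Apparel | 24.67 ; Electronics | 9 ; Sports | 23.5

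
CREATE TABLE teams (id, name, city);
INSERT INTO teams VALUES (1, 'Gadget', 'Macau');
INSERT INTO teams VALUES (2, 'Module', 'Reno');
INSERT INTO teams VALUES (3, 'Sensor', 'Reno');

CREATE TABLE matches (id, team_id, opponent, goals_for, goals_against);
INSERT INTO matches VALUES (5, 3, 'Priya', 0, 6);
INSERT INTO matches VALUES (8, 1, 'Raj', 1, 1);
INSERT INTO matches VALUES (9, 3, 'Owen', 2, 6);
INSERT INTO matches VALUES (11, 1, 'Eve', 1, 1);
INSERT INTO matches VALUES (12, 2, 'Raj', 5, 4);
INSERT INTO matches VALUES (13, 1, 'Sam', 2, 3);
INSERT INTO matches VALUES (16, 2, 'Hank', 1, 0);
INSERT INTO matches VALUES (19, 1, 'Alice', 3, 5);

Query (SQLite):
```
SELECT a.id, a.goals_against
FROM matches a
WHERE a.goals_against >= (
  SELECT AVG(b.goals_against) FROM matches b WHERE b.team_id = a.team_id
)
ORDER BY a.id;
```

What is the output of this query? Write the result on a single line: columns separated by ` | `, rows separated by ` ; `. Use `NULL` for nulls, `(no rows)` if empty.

For each matches row a, compute AVG(goals_against) over rows sharing a.team_id.
Keep row a if a.goals_against >= that per-group AVG.
  team_id=1: AVG(goals_against) = 2.5
  team_id=2: AVG(goals_against) = 2.0
  team_id=3: AVG(goals_against) = 6.0

5 | 6 ; 9 | 6 ; 12 | 4 ; 13 | 3 ; 19 | 5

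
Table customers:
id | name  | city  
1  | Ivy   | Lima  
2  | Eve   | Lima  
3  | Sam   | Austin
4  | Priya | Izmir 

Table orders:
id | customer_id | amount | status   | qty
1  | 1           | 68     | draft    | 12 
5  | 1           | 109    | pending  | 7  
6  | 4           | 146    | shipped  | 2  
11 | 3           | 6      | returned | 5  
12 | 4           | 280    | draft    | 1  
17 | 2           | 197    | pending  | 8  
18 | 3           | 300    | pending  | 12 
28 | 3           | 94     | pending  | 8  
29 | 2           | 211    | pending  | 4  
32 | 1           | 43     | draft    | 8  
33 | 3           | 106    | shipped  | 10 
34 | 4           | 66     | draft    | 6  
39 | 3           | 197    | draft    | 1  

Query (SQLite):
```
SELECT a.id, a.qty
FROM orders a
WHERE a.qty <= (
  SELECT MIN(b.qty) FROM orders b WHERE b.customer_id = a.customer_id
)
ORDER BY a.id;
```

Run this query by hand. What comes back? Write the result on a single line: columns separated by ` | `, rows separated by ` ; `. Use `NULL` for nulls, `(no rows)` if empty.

5 | 7 ; 12 | 1 ; 29 | 4 ; 39 | 1

For each orders row a, compute MIN(qty) over rows sharing a.customer_id.
Keep row a if a.qty <= that per-group MIN.
  customer_id=1: MIN(qty) = 7
  customer_id=2: MIN(qty) = 4
  customer_id=3: MIN(qty) = 1
  customer_id=4: MIN(qty) = 1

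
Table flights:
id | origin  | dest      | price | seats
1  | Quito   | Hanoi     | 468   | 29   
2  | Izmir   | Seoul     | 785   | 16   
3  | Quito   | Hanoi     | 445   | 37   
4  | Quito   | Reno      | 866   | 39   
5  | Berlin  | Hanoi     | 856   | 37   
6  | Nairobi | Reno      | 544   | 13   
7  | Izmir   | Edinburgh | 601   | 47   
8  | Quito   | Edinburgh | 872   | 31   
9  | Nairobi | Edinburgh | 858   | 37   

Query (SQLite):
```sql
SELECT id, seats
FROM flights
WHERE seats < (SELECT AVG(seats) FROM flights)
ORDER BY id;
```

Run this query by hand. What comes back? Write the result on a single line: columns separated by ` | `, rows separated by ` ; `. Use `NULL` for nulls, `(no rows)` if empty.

1 | 29 ; 2 | 16 ; 6 | 13 ; 8 | 31

Scalar subquery: AVG(seats) over all flights rows = 31.777778 (≈; comparison uses full precision).
Keep rows where seats < that value.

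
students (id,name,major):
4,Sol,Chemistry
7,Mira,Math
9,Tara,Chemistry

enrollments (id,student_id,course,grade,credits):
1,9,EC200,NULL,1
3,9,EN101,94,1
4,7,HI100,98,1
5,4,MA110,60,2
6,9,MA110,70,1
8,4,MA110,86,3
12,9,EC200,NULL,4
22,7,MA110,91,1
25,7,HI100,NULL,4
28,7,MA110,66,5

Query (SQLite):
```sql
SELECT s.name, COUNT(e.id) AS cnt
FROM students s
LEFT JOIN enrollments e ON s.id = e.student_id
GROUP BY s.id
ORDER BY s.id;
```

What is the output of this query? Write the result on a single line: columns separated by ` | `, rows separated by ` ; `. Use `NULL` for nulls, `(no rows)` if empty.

LEFT JOIN keeps every students row; unmatched ones get NULL for enrollments columns.
Group by students.id and compute COUNT(e.id). COUNT(col) of an all-NULL group is 0.
  4: ids {5, 8} → COUNT(e.id)=2
  7: ids {4, 22, 25, 28} → COUNT(e.id)=4
  9: ids {1, 3, 6, 12} → COUNT(e.id)=4

Sol | 2 ; Mira | 4 ; Tara | 4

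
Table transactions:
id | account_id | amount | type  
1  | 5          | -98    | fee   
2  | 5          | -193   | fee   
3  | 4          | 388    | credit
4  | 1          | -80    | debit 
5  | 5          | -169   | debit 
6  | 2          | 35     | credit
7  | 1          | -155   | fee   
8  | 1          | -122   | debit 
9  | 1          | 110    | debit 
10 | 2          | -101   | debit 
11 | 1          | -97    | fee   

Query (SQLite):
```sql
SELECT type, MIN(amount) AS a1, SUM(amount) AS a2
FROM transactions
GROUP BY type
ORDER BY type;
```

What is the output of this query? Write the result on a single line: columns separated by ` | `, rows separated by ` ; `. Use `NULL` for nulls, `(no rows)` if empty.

credit | 35 | 423 ; debit | -169 | -362 ; fee | -193 | -543

Group transactions by type.
Per group compute: MIN(amount), SUM(amount).
  credit: ids {3, 6} → MIN(amount)=35, SUM(amount)=423
  debit: ids {4, 5, 8, 9, 10} → MIN(amount)=-169, SUM(amount)=-362
  fee: ids {1, 2, 7, 11} → MIN(amount)=-193, SUM(amount)=-543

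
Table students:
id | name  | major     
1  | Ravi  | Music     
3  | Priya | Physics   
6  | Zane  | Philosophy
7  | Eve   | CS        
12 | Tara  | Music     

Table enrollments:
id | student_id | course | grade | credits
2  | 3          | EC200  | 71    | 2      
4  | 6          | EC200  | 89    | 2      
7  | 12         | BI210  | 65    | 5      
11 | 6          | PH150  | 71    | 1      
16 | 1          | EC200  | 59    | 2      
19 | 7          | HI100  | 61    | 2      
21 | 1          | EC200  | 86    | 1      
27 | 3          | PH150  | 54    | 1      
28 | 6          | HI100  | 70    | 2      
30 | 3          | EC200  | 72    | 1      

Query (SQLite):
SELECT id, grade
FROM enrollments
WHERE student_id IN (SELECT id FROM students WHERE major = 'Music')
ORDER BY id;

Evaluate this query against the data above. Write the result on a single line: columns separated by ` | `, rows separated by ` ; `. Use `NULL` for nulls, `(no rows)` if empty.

7 | 65 ; 16 | 59 ; 21 | 86

Inner query: students.id where major = 'Music'.
Outer: keep enrollments rows whose student_id is in that set.
Inner query → {1, 12}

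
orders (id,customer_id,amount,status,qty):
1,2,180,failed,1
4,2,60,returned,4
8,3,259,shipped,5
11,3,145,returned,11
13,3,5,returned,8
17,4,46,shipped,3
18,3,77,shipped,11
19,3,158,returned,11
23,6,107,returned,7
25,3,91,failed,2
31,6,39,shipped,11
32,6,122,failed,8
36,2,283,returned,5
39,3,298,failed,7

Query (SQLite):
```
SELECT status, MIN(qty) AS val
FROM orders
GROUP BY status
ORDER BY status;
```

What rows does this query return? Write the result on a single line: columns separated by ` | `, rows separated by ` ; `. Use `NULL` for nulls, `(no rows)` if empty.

failed | 1 ; returned | 4 ; shipped | 3

Partition orders by status; compute MIN(qty) within each group.
  failed: ids {1, 25, 32, 39} → MIN(qty)=1
  returned: ids {4, 11, 13, 19, 23, 36} → MIN(qty)=4
  shipped: ids {8, 17, 18, 31} → MIN(qty)=3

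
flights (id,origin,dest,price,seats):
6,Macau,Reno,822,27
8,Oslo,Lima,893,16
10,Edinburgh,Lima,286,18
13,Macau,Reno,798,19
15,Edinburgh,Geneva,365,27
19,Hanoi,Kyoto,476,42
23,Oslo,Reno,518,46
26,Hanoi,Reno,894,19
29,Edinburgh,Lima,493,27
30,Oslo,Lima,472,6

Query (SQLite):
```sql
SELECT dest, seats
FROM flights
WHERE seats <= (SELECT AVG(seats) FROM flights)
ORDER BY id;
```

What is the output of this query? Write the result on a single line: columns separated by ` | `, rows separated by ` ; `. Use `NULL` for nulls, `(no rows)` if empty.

Lima | 16 ; Lima | 18 ; Reno | 19 ; Reno | 19 ; Lima | 6

Scalar subquery: AVG(seats) over all flights rows = 24.7.
Keep rows where seats <= that value.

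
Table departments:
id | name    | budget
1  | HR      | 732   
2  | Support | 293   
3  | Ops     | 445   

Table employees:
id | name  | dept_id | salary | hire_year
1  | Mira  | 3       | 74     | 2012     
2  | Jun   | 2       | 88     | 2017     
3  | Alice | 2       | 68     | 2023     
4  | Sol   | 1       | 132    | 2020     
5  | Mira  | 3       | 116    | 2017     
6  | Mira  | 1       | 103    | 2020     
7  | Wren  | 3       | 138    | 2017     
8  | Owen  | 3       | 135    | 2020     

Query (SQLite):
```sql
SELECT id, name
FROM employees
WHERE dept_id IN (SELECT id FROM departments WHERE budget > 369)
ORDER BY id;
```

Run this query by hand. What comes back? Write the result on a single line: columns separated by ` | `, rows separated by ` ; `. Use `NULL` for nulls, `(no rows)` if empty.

1 | Mira ; 4 | Sol ; 5 | Mira ; 6 | Mira ; 7 | Wren ; 8 | Owen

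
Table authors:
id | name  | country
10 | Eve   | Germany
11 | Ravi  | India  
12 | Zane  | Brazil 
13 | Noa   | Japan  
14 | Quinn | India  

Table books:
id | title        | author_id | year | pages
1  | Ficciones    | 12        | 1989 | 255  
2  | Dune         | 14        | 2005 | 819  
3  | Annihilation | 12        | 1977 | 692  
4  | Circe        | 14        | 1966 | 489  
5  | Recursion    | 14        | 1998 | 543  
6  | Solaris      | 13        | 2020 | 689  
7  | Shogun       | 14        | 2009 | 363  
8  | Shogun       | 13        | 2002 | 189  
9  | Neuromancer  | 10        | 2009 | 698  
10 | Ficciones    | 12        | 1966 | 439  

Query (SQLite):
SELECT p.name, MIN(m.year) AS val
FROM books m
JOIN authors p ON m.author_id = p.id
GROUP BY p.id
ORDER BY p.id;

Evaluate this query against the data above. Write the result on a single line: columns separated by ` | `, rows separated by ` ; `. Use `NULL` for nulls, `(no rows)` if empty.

Join each books row to its authors via author_id.
Group joined rows by authors.id; compute MIN(m.year) per group.
  10: ids {9} → MIN(m.year)=2009
  12: ids {1, 3, 10} → MIN(m.year)=1966
  13: ids {6, 8} → MIN(m.year)=2002
  14: ids {2, 4, 5, 7} → MIN(m.year)=1966

Eve | 2009 ; Zane | 1966 ; Noa | 2002 ; Quinn | 1966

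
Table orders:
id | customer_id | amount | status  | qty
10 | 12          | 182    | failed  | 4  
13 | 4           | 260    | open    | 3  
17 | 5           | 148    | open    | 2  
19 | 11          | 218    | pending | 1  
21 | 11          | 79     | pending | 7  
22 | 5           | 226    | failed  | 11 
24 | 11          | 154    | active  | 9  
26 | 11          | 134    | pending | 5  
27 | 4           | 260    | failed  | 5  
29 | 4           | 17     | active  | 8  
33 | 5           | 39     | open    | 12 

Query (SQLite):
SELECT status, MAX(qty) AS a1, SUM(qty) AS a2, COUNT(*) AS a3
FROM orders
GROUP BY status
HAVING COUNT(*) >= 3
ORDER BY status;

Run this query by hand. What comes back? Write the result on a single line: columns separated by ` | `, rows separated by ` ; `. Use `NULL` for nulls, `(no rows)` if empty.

failed | 11 | 20 | 3 ; open | 12 | 17 | 3 ; pending | 7 | 13 | 3

Group orders by status.
Per group compute: MAX(qty), SUM(qty), COUNT(*).
HAVING: drop groups with fewer than 3 rows.
  active: ids {24, 29} → MAX(qty)=9, SUM(qty)=17, COUNT(*)=2
  failed: ids {10, 22, 27} → MAX(qty)=11, SUM(qty)=20, COUNT(*)=3
  open: ids {13, 17, 33} → MAX(qty)=12, SUM(qty)=17, COUNT(*)=3
  pending: ids {19, 21, 26} → MAX(qty)=7, SUM(qty)=13, COUNT(*)=3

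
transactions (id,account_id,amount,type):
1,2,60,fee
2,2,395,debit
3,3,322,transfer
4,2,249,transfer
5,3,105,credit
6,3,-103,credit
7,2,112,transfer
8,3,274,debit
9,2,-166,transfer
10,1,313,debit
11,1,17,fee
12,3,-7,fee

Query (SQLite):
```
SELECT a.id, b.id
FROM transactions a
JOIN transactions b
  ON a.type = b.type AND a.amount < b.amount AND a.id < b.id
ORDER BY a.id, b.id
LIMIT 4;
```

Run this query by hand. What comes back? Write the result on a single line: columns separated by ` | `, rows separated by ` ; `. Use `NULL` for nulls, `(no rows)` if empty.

8 | 10

Pairs (a,b) with same type, a.amount < b.amount, a.id < b.id.
type groups: credit:{5,6} debit:{2,8,10} fee:{1,11,12} transfer:{3,4,7,9}
Ordered by (a.id, b.id); first 4.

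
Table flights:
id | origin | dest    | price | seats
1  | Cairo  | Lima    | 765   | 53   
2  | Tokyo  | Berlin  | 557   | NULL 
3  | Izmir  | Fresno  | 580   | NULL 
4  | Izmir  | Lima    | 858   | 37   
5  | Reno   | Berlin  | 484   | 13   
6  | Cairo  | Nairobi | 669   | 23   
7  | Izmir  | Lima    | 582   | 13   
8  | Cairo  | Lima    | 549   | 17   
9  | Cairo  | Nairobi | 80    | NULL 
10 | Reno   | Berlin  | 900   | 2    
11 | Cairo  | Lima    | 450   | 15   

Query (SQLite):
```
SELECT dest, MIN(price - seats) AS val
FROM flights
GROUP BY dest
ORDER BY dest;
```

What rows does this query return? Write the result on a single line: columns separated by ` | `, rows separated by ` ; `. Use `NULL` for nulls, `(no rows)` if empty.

For each row compute price - seats.
Group by dest; take MIN of the expression per group.
  Berlin: ids {2, 5, 10} → MIN(price - seats)=471
  Fresno: ids {3} → MIN(price - seats)=NULL
  Lima: ids {1, 4, 7, 8, 11} → MIN(price - seats)=435
  Nairobi: ids {6, 9} → MIN(price - seats)=646

Berlin | 471 ; Fresno | NULL ; Lima | 435 ; Nairobi | 646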